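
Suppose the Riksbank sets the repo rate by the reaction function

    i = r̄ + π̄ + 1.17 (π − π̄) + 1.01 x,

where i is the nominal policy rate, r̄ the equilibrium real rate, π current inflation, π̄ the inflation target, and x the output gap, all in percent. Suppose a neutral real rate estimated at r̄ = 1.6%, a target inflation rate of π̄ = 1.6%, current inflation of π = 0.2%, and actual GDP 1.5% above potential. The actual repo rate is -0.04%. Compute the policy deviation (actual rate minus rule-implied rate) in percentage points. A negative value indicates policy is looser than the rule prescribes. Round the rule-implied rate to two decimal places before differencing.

-3.12 pp

Output 1.5% above potential → x = 1.5.
i = 1.6 + 1.6 + 1.17 × (0.2 − 1.6) + 1.01 × 1.5
   = 1.6 + 1.6 − 1.638 + 1.515 = 3.08
Deviation = -0.04 − 3.08 = -3.12 pp.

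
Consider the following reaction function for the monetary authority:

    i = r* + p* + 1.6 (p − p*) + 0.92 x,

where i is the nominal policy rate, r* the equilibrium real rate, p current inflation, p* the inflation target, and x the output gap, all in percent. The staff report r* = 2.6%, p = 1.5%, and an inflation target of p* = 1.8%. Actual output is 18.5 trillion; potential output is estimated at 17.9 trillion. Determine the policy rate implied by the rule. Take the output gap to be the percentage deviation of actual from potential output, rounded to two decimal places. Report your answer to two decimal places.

7.00%

Output gap = 100 × (18.5 − 17.9) / 17.9 = 3.35%.
i = 2.60 + 1.80 + 1.6 × (1.50 − 1.80) + 0.92 × 3.35
   = 2.60 + 1.8 − 0.48 + 3.082 = 7.00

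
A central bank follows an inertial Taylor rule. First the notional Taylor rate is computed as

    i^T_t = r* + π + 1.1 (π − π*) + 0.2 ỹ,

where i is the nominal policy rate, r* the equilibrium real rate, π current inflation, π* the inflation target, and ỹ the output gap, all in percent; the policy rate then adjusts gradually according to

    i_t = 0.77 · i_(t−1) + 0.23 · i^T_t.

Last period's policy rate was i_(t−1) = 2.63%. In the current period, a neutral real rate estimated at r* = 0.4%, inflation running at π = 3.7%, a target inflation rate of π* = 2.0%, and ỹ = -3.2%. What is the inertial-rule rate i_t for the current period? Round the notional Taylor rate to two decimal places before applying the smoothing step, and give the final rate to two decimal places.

i^T_t = 0.4 + 3.7 + 1.1 × (3.7 − 2.0) + 0.2 × (-3.2)
   = 0.4 + 3.7 + 1.87 − 0.64 = 5.33
i_t = 0.77 × 2.63 + 0.23 × 5.33 = 2.0251 + 1.2259 = 3.25

3.25%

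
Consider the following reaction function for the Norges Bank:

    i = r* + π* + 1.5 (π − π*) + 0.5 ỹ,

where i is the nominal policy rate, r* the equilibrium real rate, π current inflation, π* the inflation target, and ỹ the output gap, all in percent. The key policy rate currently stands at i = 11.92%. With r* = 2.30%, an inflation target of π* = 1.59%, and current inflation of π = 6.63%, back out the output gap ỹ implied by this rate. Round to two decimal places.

0.5 ỹ = 11.92 − 2.30 − 1.59 − 1.5 × (6.63 − 1.59) = 0.47
ỹ = 0.47 / 0.5 = 0.94

0.94%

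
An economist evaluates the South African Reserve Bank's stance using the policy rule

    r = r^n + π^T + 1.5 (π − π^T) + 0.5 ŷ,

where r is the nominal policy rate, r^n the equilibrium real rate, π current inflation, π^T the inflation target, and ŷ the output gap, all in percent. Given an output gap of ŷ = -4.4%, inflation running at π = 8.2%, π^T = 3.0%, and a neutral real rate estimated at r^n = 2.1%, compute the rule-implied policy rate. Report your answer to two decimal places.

r = 2.1 + 3.0 + 1.5 × (8.2 − 3.0) + 0.5 × (-4.4)
   = 2.1 + 3 + 7.8 − 2.2 = 10.70

10.70%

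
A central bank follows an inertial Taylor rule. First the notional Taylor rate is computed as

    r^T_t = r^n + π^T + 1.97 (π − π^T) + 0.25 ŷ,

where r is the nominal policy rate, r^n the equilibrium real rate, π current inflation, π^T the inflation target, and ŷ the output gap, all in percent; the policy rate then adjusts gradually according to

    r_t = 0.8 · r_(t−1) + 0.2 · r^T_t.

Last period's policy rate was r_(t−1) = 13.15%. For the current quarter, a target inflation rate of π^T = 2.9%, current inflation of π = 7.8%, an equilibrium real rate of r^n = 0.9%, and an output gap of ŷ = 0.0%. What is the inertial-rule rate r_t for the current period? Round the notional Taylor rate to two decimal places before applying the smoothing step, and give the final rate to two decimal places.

13.21%

r^T_t = 0.9 + 2.9 + 1.97 × (7.8 − 2.9) + 0.25 × 0.0
   = 0.9 + 2.9 + 9.653 + 0 = 13.45
r_t = 0.8 × 13.15 + 0.2 × 13.45 = 10.52 + 2.69 = 13.21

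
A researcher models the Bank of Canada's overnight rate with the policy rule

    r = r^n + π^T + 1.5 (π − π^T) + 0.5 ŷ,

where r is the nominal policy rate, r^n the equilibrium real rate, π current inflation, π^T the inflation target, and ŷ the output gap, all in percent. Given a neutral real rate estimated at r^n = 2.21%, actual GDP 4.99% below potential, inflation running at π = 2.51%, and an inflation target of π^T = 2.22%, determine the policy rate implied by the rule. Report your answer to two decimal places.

Output 4.99% below potential → ŷ = -4.99.
r = 2.21 + 2.22 + 1.5 × (2.51 − 2.22) + 0.5 × (-4.99)
   = 2.21 + 2.22 + 0.435 − 2.495 = 2.37

2.37%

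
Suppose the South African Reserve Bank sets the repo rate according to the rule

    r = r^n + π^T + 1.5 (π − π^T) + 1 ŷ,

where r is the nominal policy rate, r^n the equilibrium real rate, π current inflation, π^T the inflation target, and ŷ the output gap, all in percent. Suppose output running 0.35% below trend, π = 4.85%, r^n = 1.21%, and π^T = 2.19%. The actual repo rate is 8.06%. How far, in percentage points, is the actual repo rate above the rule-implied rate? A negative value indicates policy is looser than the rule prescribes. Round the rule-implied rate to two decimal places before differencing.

Output 0.35% below potential → ŷ = -0.35.
r = 1.21 + 2.19 + 1.5 × (4.85 − 2.19) + 1 × (-0.35)
   = 1.21 + 2.19 + 3.99 − 0.35 = 7.04
Deviation = 8.06 − 7.04 = 1.02 pp.

1.02 pp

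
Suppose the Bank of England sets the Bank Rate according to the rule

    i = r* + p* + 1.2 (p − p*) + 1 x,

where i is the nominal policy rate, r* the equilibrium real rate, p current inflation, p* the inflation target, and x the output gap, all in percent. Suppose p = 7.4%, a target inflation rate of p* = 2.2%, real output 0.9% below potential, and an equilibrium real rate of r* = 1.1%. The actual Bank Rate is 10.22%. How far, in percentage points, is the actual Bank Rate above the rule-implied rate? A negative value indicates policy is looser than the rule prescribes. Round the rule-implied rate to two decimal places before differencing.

1.58 pp

Output 0.9% below potential → x = -0.9.
i = 1.1 + 2.2 + 1.2 × (7.4 − 2.2) + 1 × (-0.9)
   = 1.1 + 2.2 + 6.24 − 0.9 = 8.64
Deviation = 10.22 − 8.64 = 1.58 pp.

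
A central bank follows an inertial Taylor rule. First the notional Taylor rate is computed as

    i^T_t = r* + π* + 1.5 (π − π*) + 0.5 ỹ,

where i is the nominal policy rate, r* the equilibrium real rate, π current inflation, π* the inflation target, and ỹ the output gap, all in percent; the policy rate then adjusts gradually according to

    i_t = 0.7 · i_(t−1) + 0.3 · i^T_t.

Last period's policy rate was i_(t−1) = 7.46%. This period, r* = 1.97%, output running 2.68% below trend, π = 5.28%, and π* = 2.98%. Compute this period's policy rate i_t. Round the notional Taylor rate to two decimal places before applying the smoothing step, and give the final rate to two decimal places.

Output 2.68% below potential → ỹ = -2.68.
i^T_t = 1.97 + 2.98 + 1.5 × (5.28 − 2.98) + 0.5 × (-2.68)
   = 1.97 + 2.98 + 3.45 − 1.34 = 7.06
i_t = 0.7 × 7.46 + 0.3 × 7.06 = 5.222 + 2.118 = 7.34

7.34%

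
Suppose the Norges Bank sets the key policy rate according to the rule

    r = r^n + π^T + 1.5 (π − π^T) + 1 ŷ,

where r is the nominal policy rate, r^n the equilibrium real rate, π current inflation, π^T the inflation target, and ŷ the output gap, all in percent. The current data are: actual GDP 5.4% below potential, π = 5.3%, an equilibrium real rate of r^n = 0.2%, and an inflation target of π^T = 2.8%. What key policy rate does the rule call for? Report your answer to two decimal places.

Output 5.4% below potential → ŷ = -5.4.
r = 0.2 + 2.8 + 1.5 × (5.3 − 2.8) + 1 × (-5.4)
   = 0.2 + 2.8 + 3.75 − 5.4 = 1.35

1.35%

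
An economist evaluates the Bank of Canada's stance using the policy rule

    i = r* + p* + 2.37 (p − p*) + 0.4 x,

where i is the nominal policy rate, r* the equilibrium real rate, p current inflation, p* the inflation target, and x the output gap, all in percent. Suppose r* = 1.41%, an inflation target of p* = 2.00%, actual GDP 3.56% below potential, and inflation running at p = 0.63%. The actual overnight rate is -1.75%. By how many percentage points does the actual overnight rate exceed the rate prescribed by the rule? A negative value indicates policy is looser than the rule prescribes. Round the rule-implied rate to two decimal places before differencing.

-0.49 pp

Output 3.56% below potential → x = -3.56.
i = 1.41 + 2.00 + 2.37 × (0.63 − 2.00) + 0.4 × (-3.56)
   = 1.41 + 2 − 3.2469 − 1.424 = -1.26
Deviation = -1.75 − (-1.26) = -0.49 pp.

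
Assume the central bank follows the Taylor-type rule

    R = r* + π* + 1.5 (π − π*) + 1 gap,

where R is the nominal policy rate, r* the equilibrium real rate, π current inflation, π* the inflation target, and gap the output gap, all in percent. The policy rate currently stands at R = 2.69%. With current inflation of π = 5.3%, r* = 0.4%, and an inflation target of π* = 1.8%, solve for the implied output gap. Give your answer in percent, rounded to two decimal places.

-4.76%

1 gap = 2.69 − 0.4 − 1.8 − 1.5 × (5.3 − 1.8) = -4.76
gap = -4.76 / 1 = -4.76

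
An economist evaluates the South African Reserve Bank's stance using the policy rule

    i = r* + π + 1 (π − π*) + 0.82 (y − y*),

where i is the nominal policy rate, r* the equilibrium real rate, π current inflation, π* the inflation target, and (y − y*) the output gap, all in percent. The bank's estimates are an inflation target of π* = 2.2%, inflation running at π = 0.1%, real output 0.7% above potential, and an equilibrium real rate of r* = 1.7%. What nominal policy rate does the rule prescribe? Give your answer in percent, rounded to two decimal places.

Output 0.7% above potential → (y − y*) = 0.7.
i = 1.7 + 0.1 + 1 × (0.1 − 2.2) + 0.82 × 0.7
   = 1.7 + 0.1 − 2.1 + 0.574 = 0.27

0.27%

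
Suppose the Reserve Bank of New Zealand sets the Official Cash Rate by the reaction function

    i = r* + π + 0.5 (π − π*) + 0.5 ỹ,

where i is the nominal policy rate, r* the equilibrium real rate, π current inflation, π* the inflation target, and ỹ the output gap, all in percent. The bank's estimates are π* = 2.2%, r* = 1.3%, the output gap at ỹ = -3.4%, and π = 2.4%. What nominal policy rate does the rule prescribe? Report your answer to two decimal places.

i = 1.3 + 2.4 + 0.5 × (2.4 − 2.2) + 0.5 × (-3.4)
   = 1.3 + 2.4 + 0.1 − 1.7 = 2.10

2.10%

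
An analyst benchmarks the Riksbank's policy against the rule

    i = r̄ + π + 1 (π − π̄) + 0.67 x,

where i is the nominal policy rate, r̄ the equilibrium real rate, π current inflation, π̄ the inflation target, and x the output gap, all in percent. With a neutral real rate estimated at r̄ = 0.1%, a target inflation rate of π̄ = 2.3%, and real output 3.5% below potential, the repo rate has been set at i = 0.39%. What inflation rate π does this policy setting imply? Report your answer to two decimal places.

Output 3.5% below potential → x = -3.5.
Collecting π: i = r̄ + (1 + 1) π − 1 π̄ + 0.67 x
2 π = 0.39 − 0.1 + 1 × 2.3 − 0.67 × (-3.5) = 4.935
π = 4.935 / 2 = 2.47

2.47%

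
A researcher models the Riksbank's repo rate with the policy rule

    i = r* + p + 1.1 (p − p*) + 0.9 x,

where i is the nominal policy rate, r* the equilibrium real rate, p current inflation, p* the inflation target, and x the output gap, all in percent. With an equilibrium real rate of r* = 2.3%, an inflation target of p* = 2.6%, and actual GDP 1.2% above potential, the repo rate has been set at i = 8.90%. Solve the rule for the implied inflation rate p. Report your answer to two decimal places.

Output 1.2% above potential → x = 1.2.
Collecting p: i = r* + (1 + 1.1) p − 1.1 p* + 0.9 x
2.1 p = 8.90 − 2.3 + 1.1 × 2.6 − 0.9 × 1.2 = 8.38
p = 8.38 / 2.1 = 3.99

3.99%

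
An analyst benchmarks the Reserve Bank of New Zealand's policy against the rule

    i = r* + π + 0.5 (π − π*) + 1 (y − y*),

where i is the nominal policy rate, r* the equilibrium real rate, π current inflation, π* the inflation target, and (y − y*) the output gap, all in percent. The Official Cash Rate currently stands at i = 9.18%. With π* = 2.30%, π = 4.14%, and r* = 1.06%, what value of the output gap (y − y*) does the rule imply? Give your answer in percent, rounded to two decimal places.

3.06%

1 (y − y*) = 9.18 − 1.06 − 4.14 − 0.5 × (4.14 − 2.30) = 3.06
(y − y*) = 3.06 / 1 = 3.06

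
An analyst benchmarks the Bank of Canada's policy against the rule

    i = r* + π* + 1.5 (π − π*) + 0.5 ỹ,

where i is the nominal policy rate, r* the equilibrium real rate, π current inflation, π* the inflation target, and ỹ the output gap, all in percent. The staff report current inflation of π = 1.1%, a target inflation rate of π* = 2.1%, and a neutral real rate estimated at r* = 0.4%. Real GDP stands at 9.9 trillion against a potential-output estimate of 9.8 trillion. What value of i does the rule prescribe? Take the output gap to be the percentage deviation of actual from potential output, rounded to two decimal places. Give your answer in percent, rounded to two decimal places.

Output gap = 100 × (9.9 − 9.8) / 9.8 = 1.02%.
i = 0.40 + 2.10 + 1.5 × (1.10 − 2.10) + 0.5 × 1.02
   = 0.40 + 2.1 − 1.5 + 0.51 = 1.51

1.51%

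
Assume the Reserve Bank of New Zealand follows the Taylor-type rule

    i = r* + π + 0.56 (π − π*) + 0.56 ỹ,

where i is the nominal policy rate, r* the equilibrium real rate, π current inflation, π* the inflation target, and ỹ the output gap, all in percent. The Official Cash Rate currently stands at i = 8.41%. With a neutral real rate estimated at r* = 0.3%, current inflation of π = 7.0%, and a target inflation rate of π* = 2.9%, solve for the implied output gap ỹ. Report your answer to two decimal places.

0.56 ỹ = 8.41 − 0.3 − 7.0 − 0.56 × (7.0 − 2.9) = -1.186
ỹ = -1.186 / 0.56 = -2.12

-2.12%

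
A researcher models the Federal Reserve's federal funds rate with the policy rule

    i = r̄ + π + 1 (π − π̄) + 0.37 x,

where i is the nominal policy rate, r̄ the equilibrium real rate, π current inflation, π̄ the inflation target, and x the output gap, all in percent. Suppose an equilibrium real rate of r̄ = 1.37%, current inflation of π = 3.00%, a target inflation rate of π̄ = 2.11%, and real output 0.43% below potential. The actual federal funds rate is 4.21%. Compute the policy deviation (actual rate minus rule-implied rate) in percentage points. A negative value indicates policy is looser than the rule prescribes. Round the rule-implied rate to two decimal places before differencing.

Output 0.43% below potential → x = -0.43.
i = 1.37 + 3.00 + 1 × (3.00 − 2.11) + 0.37 × (-0.43)
   = 1.37 + 3 + 0.89 − 0.1591 = 5.10
Deviation = 4.21 − 5.10 = -0.89 pp.

-0.89 pp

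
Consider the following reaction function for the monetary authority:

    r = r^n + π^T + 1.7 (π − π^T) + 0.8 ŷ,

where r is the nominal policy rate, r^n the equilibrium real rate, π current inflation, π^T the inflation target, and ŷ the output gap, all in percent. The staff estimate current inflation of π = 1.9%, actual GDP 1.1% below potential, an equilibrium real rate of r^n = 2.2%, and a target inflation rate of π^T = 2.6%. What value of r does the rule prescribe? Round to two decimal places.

2.73%

Output 1.1% below potential → ŷ = -1.1.
r = 2.2 + 2.6 + 1.7 × (1.9 − 2.6) + 0.8 × (-1.1)
   = 2.2 + 2.6 − 1.19 − 0.88 = 2.73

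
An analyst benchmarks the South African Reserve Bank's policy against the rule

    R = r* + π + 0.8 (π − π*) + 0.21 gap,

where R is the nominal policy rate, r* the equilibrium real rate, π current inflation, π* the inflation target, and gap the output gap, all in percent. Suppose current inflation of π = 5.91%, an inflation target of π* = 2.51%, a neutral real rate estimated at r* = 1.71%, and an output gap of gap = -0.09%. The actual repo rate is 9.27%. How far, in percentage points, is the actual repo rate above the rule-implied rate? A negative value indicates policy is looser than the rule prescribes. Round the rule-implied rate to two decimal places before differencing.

R = 1.71 + 5.91 + 0.8 × (5.91 − 2.51) + 0.21 × (-0.09)
   = 1.71 + 5.91 + 2.72 − 0.0189 = 10.32
Deviation = 9.27 − 10.32 = -1.05 pp.

-1.05 pp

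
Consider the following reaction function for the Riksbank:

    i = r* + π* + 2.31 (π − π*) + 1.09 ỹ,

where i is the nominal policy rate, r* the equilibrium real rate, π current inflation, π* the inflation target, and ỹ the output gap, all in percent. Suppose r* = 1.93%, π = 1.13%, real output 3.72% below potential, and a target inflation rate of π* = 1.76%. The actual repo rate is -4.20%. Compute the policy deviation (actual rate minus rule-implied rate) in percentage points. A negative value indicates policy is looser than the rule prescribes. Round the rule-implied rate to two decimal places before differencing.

-2.38 pp

Output 3.72% below potential → ỹ = -3.72.
i = 1.93 + 1.76 + 2.31 × (1.13 − 1.76) + 1.09 × (-3.72)
   = 1.93 + 1.76 − 1.4553 − 4.0548 = -1.82
Deviation = -4.20 − (-1.82) = -2.38 pp.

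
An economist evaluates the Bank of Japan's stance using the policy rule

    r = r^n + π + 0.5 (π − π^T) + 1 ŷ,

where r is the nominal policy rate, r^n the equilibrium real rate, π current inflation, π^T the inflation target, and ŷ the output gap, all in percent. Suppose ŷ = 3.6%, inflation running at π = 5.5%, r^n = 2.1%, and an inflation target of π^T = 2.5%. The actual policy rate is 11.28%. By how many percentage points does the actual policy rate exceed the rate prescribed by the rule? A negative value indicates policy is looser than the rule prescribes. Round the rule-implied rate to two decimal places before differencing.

-1.42 pp

r = 2.1 + 5.5 + 0.5 × (5.5 − 2.5) + 1 × 3.6
   = 2.1 + 5.5 + 1.5 + 3.6 = 12.70
Deviation = 11.28 − 12.70 = -1.42 pp.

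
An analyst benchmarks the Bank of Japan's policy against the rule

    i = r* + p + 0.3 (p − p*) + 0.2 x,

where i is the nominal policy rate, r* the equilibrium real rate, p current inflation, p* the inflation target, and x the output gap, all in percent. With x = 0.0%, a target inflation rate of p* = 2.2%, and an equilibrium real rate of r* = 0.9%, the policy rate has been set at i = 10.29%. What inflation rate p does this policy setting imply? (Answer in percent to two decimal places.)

Collecting p: i = r* + (1 + 0.3) p − 0.3 p* + 0.2 x
1.3 p = 10.29 − 0.9 + 0.3 × 2.2 − 0.2 × 0.0 = 10.05
p = 10.05 / 1.3 = 7.73

7.73%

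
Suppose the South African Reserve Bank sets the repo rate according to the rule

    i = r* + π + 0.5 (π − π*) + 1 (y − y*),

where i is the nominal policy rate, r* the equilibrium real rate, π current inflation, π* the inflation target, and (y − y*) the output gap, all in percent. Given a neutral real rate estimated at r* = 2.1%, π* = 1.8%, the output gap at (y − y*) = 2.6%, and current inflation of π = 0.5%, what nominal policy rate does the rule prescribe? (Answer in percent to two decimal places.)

i = 2.1 + 0.5 + 0.5 × (0.5 − 1.8) + 1 × 2.6
   = 2.1 + 0.5 − 0.65 + 2.6 = 4.55

4.55%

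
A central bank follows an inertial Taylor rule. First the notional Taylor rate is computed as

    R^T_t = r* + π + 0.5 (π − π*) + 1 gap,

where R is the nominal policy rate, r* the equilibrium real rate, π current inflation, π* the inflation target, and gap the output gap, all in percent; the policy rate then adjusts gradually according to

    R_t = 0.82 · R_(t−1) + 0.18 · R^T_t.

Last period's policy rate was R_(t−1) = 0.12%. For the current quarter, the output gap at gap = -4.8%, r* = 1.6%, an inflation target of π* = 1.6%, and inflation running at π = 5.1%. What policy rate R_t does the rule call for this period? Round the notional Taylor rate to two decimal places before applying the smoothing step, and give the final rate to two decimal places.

0.76%

R^T_t = 1.6 + 5.1 + 0.5 × (5.1 − 1.6) + 1 × (-4.8)
   = 1.6 + 5.1 + 1.75 − 4.8 = 3.65
R_t = 0.82 × 0.12 + 0.18 × 3.65 = 0.0984 + 0.657 = 0.76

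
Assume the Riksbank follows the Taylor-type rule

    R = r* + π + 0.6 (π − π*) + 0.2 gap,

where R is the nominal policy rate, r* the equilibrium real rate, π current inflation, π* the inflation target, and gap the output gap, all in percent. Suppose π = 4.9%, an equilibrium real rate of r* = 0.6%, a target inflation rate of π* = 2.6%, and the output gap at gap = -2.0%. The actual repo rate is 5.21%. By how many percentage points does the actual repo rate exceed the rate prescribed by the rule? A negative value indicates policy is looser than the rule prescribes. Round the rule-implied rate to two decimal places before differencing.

R = 0.6 + 4.9 + 0.6 × (4.9 − 2.6) + 0.2 × (-2.0)
   = 0.6 + 4.9 + 1.38 − 0.4 = 6.48
Deviation = 5.21 − 6.48 = -1.27 pp.

-1.27 pp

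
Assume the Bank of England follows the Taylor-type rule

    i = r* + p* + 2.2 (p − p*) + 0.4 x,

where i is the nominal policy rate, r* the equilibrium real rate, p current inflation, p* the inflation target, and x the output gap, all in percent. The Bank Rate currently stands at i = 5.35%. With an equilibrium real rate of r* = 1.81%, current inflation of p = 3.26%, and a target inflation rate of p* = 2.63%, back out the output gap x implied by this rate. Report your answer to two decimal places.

-1.19%

0.4 x = 5.35 − 1.81 − 2.63 − 2.2 × (3.26 − 2.63) = -0.476
x = -0.476 / 0.4 = -1.19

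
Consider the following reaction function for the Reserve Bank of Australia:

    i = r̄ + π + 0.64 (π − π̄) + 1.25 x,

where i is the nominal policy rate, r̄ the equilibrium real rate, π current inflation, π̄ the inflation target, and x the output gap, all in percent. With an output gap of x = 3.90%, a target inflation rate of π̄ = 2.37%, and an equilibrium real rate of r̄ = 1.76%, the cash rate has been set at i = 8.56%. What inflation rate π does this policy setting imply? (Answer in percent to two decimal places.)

2.10%

Collecting π: i = r̄ + (1 + 0.64) π − 0.64 π̄ + 1.25 x
1.64 π = 8.56 − 1.76 + 0.64 × 2.37 − 1.25 × 3.90 = 3.4418
π = 3.4418 / 1.64 = 2.10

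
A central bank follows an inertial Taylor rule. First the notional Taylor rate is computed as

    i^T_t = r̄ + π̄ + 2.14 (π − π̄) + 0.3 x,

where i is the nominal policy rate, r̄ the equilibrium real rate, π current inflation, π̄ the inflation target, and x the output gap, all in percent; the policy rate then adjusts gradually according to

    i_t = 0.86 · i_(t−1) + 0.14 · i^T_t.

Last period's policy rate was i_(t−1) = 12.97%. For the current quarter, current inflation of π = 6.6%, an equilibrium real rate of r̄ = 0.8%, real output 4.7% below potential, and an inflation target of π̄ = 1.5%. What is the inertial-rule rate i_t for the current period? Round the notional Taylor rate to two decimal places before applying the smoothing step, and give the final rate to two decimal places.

12.81%

Output 4.7% below potential → x = -4.7.
i^T_t = 0.8 + 1.5 + 2.14 × (6.6 − 1.5) + 0.3 × (-4.7)
   = 0.8 + 1.5 + 10.914 − 1.41 = 11.80
i_t = 0.86 × 12.97 + 0.14 × 11.80 = 11.1542 + 1.652 = 12.81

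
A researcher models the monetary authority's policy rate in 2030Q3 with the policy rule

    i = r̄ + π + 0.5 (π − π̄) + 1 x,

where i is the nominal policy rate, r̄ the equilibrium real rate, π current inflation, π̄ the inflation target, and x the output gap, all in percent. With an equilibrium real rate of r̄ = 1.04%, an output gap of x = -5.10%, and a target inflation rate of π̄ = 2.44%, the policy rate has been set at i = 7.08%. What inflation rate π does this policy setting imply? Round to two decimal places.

Collecting π: i = r̄ + (1 + 0.5) π − 0.5 π̄ + 1 x
1.5 π = 7.08 − 1.04 + 0.5 × 2.44 − 1 × (-5.10) = 12.36
π = 12.36 / 1.5 = 8.24

8.24%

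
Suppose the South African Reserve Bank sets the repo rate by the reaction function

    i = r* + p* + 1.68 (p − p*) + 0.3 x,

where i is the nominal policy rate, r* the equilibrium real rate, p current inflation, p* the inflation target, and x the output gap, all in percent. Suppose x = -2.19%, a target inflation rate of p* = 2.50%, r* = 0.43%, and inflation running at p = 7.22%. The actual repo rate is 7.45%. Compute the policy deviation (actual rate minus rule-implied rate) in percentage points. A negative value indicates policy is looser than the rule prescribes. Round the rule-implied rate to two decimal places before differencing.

-2.75 pp

i = 0.43 + 2.50 + 1.68 × (7.22 − 2.50) + 0.3 × (-2.19)
   = 0.43 + 2.5 + 7.9296 − 0.657 = 10.20
Deviation = 7.45 − 10.20 = -2.75 pp.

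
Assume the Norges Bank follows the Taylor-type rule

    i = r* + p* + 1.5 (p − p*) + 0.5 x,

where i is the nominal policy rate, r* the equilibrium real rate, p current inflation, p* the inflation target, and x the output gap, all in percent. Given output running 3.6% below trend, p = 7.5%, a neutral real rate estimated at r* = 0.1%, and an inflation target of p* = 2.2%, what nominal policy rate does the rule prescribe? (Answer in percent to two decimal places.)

Output 3.6% below potential → x = -3.6.
i = 0.1 + 2.2 + 1.5 × (7.5 − 2.2) + 0.5 × (-3.6)
   = 0.1 + 2.2 + 7.95 − 1.8 = 8.45

8.45%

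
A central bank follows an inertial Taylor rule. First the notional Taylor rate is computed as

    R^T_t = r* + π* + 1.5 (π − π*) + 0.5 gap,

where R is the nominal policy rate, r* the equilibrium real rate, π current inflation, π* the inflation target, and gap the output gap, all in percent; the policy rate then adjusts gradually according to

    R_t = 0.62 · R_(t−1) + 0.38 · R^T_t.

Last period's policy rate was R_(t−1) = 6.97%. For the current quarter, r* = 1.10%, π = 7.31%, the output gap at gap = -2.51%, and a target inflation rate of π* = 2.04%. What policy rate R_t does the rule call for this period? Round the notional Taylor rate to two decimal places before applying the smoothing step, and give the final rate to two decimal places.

8.04%

R^T_t = 1.10 + 2.04 + 1.5 × (7.31 − 2.04) + 0.5 × (-2.51)
   = 1.10 + 2.04 + 7.905 − 1.255 = 9.79
R_t = 0.62 × 6.97 + 0.38 × 9.79 = 4.3214 + 3.7202 = 8.04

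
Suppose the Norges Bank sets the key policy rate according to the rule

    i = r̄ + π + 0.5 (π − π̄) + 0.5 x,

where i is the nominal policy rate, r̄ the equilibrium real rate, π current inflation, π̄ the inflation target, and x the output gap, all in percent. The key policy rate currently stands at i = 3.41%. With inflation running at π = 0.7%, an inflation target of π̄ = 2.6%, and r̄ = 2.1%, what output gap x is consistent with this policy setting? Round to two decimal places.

0.5 x = 3.41 − 2.1 − 0.7 − 0.5 × (0.7 − 2.6) = 1.56
x = 1.56 / 0.5 = 3.12

3.12%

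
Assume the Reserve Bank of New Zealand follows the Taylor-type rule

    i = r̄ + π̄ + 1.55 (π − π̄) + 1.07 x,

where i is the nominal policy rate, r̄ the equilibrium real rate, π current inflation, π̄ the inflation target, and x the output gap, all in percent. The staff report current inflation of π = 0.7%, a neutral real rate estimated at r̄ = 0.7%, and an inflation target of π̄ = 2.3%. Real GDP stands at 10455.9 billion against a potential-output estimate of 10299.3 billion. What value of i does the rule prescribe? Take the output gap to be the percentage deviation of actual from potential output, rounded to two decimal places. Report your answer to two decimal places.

2.15%

Output gap = 100 × (10455.9 − 10299.3) / 10299.3 = 1.52%.
i = 0.70 + 2.30 + 1.55 × (0.70 − 2.30) + 1.07 × 1.52
   = 0.70 + 2.3 − 2.48 + 1.6264 = 2.15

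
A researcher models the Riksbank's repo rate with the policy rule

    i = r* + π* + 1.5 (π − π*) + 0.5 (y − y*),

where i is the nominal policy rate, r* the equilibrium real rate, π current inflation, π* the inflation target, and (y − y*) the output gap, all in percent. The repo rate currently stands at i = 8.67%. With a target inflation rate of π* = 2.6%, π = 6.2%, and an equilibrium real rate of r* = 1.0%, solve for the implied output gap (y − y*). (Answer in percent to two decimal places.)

0.5 (y − y*) = 8.67 − 1.0 − 2.6 − 1.5 × (6.2 − 2.6) = -0.33
(y − y*) = -0.33 / 0.5 = -0.66

-0.66%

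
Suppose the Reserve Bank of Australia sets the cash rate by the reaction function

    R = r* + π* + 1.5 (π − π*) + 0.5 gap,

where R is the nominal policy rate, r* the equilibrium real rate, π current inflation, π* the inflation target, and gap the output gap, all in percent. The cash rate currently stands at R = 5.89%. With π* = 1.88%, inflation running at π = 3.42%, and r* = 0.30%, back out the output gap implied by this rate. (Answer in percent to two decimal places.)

2.80%

0.5 gap = 5.89 − 0.30 − 1.88 − 1.5 × (3.42 − 1.88) = 1.4
gap = 1.4 / 0.5 = 2.80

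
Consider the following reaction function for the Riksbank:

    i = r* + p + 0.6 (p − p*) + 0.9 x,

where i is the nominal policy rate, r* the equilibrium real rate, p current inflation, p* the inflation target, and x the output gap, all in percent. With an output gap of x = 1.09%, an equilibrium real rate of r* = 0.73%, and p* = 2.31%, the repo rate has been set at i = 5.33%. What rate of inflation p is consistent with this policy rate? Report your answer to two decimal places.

3.13%

Collecting p: i = r* + (1 + 0.6) p − 0.6 p* + 0.9 x
1.6 p = 5.33 − 0.73 + 0.6 × 2.31 − 0.9 × 1.09 = 5.005
p = 5.005 / 1.6 = 3.13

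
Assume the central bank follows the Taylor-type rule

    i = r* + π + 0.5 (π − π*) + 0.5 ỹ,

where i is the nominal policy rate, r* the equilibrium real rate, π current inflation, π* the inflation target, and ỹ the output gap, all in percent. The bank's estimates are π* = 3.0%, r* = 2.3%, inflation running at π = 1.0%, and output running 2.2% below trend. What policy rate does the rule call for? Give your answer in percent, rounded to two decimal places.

1.20%

Output 2.2% below potential → ỹ = -2.2.
i = 2.3 + 1.0 + 0.5 × (1.0 − 3.0) + 0.5 × (-2.2)
   = 2.3 + 1 − 1 − 1.1 = 1.20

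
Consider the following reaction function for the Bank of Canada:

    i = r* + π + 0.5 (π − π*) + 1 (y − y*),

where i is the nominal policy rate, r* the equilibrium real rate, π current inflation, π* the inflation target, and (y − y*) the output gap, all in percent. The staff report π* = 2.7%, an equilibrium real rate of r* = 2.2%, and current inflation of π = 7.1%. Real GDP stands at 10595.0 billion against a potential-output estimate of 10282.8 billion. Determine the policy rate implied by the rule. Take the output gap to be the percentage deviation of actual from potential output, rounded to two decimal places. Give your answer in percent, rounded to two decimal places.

Output gap = 100 × (10595.0 − 10282.8) / 10282.8 = 3.04%.
i = 2.20 + 7.10 + 0.5 × (7.10 − 2.70) + 1 × 3.04
   = 2.20 + 7.1 + 2.2 + 3.04 = 14.54

14.54%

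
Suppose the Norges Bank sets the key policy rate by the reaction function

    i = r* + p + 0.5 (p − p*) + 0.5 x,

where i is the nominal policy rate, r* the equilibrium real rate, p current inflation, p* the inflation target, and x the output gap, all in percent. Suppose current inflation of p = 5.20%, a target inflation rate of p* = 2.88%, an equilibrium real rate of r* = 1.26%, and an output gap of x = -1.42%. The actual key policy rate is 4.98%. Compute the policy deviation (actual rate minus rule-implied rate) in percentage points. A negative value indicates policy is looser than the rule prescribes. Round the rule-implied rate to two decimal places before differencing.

-1.93 pp

i = 1.26 + 5.20 + 0.5 × (5.20 − 2.88) + 0.5 × (-1.42)
   = 1.26 + 5.2 + 1.16 − 0.71 = 6.91
Deviation = 4.98 − 6.91 = -1.93 pp.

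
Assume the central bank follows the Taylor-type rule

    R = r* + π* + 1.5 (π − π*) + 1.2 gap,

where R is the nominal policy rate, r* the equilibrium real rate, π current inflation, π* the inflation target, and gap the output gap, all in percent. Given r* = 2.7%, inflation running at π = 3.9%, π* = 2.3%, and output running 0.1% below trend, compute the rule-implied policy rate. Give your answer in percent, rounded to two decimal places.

7.28%

Output 0.1% below potential → gap = -0.1.
R = 2.7 + 2.3 + 1.5 × (3.9 − 2.3) + 1.2 × (-0.1)
   = 2.7 + 2.3 + 2.4 − 0.12 = 7.28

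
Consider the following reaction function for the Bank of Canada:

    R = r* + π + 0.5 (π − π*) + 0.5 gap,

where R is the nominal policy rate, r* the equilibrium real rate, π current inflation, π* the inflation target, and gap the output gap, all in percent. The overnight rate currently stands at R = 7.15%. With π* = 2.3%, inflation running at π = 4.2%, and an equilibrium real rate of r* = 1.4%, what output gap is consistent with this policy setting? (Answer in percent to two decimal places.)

0.5 gap = 7.15 − 1.4 − 4.2 − 0.5 × (4.2 − 2.3) = 0.6
gap = 0.6 / 0.5 = 1.20

1.20%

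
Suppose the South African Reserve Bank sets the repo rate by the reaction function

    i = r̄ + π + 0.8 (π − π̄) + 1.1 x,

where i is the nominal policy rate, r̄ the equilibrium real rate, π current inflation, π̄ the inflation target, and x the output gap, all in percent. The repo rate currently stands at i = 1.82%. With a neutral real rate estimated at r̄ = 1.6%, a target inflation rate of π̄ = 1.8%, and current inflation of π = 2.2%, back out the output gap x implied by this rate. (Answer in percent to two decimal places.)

-2.09%

1.1 x = 1.82 − 1.6 − 2.2 − 0.8 × (2.2 − 1.8) = -2.3
x = -2.3 / 1.1 = -2.09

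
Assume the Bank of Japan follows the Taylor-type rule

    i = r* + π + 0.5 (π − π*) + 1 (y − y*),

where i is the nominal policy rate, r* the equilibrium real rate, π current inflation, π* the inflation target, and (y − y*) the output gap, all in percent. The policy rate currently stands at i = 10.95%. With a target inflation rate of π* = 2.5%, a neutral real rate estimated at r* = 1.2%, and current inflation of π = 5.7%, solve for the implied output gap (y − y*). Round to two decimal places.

1 (y − y*) = 10.95 − 1.2 − 5.7 − 0.5 × (5.7 − 2.5) = 2.45
(y − y*) = 2.45 / 1 = 2.45

2.45%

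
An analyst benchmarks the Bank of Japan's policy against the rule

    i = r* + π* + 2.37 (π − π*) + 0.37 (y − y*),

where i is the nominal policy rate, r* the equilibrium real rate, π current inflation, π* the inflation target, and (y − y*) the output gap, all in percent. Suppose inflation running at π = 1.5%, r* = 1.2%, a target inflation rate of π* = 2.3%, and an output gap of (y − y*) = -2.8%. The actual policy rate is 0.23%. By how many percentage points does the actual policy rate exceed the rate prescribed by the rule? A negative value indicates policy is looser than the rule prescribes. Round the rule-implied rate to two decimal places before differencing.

i = 1.2 + 2.3 + 2.37 × (1.5 − 2.3) + 0.37 × (-2.8)
   = 1.2 + 2.3 − 1.896 − 1.036 = 0.57
Deviation = 0.23 − 0.57 = -0.34 pp.

-0.34 pp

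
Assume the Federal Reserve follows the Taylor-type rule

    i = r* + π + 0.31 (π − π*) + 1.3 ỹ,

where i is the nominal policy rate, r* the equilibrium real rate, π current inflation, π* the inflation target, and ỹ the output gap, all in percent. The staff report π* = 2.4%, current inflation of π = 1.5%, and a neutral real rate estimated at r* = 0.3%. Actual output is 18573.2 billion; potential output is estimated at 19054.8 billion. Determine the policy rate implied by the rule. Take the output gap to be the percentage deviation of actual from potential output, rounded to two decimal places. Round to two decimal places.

Output gap = 100 × (18573.2 − 19054.8) / 19054.8 = -2.53%.
i = 0.30 + 1.50 + 0.31 × (1.50 − 2.40) + 1.3 × (-2.53)
   = 0.30 + 1.5 − 0.279 − 3.289 = -1.77

-1.77%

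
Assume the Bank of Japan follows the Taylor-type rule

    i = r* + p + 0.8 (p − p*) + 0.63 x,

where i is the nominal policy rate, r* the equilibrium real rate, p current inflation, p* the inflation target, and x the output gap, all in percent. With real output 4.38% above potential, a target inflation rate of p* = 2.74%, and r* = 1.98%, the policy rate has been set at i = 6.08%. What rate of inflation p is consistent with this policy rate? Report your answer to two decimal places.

1.96%

Output 4.38% above potential → x = 4.38.
Collecting p: i = r* + (1 + 0.8) p − 0.8 p* + 0.63 x
1.8 p = 6.08 − 1.98 + 0.8 × 2.74 − 0.63 × 4.38 = 3.5326
p = 3.5326 / 1.8 = 1.96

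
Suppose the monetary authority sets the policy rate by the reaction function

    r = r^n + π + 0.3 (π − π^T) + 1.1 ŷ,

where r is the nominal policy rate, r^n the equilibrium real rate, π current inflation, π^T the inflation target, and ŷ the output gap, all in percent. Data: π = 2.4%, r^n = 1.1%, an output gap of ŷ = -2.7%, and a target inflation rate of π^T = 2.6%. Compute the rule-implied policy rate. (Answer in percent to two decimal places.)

0.47%

r = 1.1 + 2.4 + 0.3 × (2.4 − 2.6) + 1.1 × (-2.7)
   = 1.1 + 2.4 − 0.06 − 2.97 = 0.47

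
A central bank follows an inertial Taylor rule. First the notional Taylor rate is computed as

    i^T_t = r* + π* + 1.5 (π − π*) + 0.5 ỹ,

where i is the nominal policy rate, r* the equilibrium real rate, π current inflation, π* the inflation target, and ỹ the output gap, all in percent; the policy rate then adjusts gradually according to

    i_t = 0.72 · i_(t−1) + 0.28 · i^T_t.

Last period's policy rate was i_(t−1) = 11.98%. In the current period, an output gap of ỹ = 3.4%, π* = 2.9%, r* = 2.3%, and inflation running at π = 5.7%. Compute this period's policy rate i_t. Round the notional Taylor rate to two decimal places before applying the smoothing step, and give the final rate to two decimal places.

i^T_t = 2.3 + 2.9 + 1.5 × (5.7 − 2.9) + 0.5 × 3.4
   = 2.3 + 2.9 + 4.2 + 1.7 = 11.10
i_t = 0.72 × 11.98 + 0.28 × 11.10 = 8.6256 + 3.108 = 11.73

11.73%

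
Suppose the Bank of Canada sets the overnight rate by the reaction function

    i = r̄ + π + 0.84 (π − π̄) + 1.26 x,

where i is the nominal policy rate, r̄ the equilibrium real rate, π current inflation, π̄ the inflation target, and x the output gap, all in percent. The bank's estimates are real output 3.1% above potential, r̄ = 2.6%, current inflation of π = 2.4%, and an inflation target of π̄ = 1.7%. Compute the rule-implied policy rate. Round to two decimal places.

Output 3.1% above potential → x = 3.1.
i = 2.6 + 2.4 + 0.84 × (2.4 − 1.7) + 1.26 × 3.1
   = 2.6 + 2.4 + 0.588 + 3.906 = 9.49

9.49%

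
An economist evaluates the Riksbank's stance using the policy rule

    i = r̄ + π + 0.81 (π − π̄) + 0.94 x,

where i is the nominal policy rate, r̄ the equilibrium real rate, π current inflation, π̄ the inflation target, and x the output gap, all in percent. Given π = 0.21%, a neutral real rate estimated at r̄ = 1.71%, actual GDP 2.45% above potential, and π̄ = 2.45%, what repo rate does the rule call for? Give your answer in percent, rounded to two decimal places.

Output 2.45% above potential → x = 2.45.
i = 1.71 + 0.21 + 0.81 × (0.21 − 2.45) + 0.94 × 2.45
   = 1.71 + 0.21 − 1.8144 + 2.303 = 2.41

2.41%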